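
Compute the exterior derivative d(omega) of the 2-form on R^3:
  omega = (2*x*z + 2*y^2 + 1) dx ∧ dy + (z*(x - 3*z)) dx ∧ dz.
d(omega) = (2*x) dx ∧ dy ∧ dz

For a 2-form omega = sum_{i<j} g_{ij} dx_i ∧ dx_j, the exterior derivative is
  d(omega) = sum_{i<j} d(g_{ij}) ∧ dx_i ∧ dx_j = sum_{i<j, k} (∂g_{ij}/∂x_k) dx_k ∧ dx_i ∧ dx_j.
Expand each term, using dx_k ∧ dx_i ∧ dx_j = sgn(permutation) dx_{(a)} ∧ dx_{(b)} ∧ dx_{(c)} with (a < b < c) sorted:
  d(2*x*z + 2*y^2 + 1) includes (∂/∂z)(2*x*z + 2*y^2 + 1) dz = (2*x) dz, which multiplied by dx ∧ dy gives (2*x) dx ∧ dy ∧ dz
Collecting like 3-forms: d(omega) = (2*x) dx ∧ dy ∧ dz.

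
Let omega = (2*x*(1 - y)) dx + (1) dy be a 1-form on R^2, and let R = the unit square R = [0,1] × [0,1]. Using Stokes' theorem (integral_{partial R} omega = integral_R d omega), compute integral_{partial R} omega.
integral_(partial R) omega = 1

Stokes: integral_partial_R omega = integral_R d omega with d omega = (∂Q/∂x - ∂P/∂y) dx ∧ dy.
  ∂Q/∂x = 0
  ∂P/∂y = -2*x
  integrand = ∂Q/∂x - ∂P/∂y = 2*x.
Integrating over R: integral_0^1 integral_0^1 (2*x) dx dy = 1.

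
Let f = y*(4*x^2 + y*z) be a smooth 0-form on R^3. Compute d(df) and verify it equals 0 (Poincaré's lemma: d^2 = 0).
d(df) = 0

Step 1: df = sum_i (∂f/∂x_i) dx_i = (8*x*y) dx + (4*x^2 + 2*y*z) dy + (y^2) dz.
Step 2: Apply d again. Using the 1-form formula, the coefficient of dx ∧ dy in d(df) is ∂^2 f/∂x ∂y - ∂^2 f/∂y ∂x = (8*x) - (8*x) = 0 (equality of mixed partials for smooth f).
Similarly for dx ∧ dz and dy ∧ dz — all coefficients vanish. So d(df) = 0.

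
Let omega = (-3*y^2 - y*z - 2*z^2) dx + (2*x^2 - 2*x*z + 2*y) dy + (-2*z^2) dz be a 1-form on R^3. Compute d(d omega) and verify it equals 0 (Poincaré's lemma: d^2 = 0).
d(d omega) = 0

Step 1: d omega = sum_{i<j} (∂f_j/∂x_i - ∂f_i/∂x_j) dx_i ∧ dx_j:
  coeff of dx ∧ dy: 4*x + 6*y - z
  coeff of dx ∧ dz: y + 4*z
  coeff of dy ∧ dz: 2*x
Step 2: Apply d again to each 2-form coefficient. The only possible 3-form in R^3 is dx ∧ dy ∧ dz, with coefficient
  ∂(coeff of dy∧dz)/∂x - ∂(coeff of dx∧dz)/∂y + ∂(coeff of dx∧dy)/∂z
  = ∂/∂x (2*x) - ∂/∂y (y + 4*z) + ∂/∂z (4*x + 6*y - z).
Each of these terms simplifies to sums of mixed partials that cancel in pairs. The result is 0 (by equality of mixed partials for smooth functions — Schwarz / Clairaut).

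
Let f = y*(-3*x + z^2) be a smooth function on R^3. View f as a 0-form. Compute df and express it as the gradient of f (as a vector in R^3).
df = (-3*y) dx + (-3*x + z^2) dy + (2*y*z) dz; grad f = (-3*y, -3*x + z^2, 2*y*z)

For a 0-form f, d f = (∂f/∂x) dx + (∂f/∂y) dy + (∂f/∂z) dz. The components of the vector representation are exactly the entries of grad f in Cartesian coordinates:
  ∂f/∂x = -3*y
  ∂f/∂y = -3*x + z^2
  ∂f/∂z = 2*y*z.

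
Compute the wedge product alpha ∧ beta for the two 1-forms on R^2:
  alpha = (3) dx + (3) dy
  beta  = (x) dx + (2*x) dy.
alpha ∧ beta = (3*x) dx ∧ dy

Distribute the wedge, using dx_i ∧ dx_j = -dx_j ∧ dx_i and dx_i ∧ dx_i = 0. For each pair (i, j) with i < j, the coefficient of dx_i ∧ dx_j in alpha ∧ beta is (alpha_i * beta_j - alpha_j * beta_i). Collecting: alpha ∧ beta = (3*x) dx ∧ dy.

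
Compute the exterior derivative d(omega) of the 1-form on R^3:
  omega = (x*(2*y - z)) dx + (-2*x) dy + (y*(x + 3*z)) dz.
d(omega) = (-2*x - 2) dx ∧ dy + (x + y) dx ∧ dz + (x + 3*z) dy ∧ dz

For a 1-form omega = sum_i f_i dx_i, the exterior derivative is
  d(omega) = sum_{i < j} (∂f_j/∂x_i - ∂f_i/∂x_j) dx_i ∧ dx_j.
  coefficient of dx ∧ dy: ∂f_2/∂x - ∂f_1/∂y = ∂(-2*x)/∂x - ∂(x*(2*y - z))/∂y = -2*x - 2
  coefficient of dx ∧ dz: ∂f_3/∂x - ∂f_1/∂z = ∂(y*(x + 3*z))/∂x - ∂(x*(2*y - z))/∂z = x + y
  coefficient of dy ∧ dz: ∂f_3/∂y - ∂f_2/∂z = ∂(y*(x + 3*z))/∂y - ∂(-2*x)/∂z = x + 3*z
Assembling: d(omega) = (-2*x - 2) dx ∧ dy + (x + y) dx ∧ dz + (x + 3*z) dy ∧ dz.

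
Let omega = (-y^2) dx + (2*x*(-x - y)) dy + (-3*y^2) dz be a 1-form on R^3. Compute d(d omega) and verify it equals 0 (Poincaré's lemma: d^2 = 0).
d(d omega) = 0

Step 1: d omega = sum_{i<j} (∂f_j/∂x_i - ∂f_i/∂x_j) dx_i ∧ dx_j:
  coeff of dx ∧ dy: -4*x
  coeff of dx ∧ dz: 0
  coeff of dy ∧ dz: -6*y
Step 2: Apply d again to each 2-form coefficient. The only possible 3-form in R^3 is dx ∧ dy ∧ dz, with coefficient
  ∂(coeff of dy∧dz)/∂x - ∂(coeff of dx∧dz)/∂y + ∂(coeff of dx∧dy)/∂z
  = ∂/∂x (-6*y) - ∂/∂y (0) + ∂/∂z (-4*x).
Each of these terms simplifies to sums of mixed partials that cancel in pairs. The result is 0 (by equality of mixed partials for smooth functions — Schwarz / Clairaut).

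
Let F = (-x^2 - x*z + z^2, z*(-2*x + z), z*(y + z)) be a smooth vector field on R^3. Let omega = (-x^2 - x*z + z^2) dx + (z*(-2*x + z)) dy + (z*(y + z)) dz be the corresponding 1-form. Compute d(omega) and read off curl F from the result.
d(omega) = (2*x - z) dy ∧ dz + (-x + 2*z) dz ∧ dx + (-2*z) dx ∧ dy; curl F = (2*x - z, -x + 2*z, -2*z)

d omega = sum_{i<j} (∂f_j/∂x_i - ∂f_i/∂x_j) dx_i ∧ dx_j. Under the identification (dy ∧ dz, dz ∧ dx, dx ∧ dy) ↔ (e_x, e_y, e_z), the coefficients are exactly the components of curl F. Compute:
  ∂R/∂y - ∂Q/∂z = (z) - (-2*x + 2*z) = 2*x - z
  ∂P/∂z - ∂R/∂x = (-x + 2*z) - (0) = -x + 2*z
  ∂Q/∂x - ∂P/∂y = (-2*z) - (0) = -2*z.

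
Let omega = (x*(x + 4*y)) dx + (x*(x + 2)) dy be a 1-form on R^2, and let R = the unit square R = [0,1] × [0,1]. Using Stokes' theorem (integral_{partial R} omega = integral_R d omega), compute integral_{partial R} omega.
integral_(partial R) omega = 1

Stokes: integral_partial_R omega = integral_R d omega with d omega = (∂Q/∂x - ∂P/∂y) dx ∧ dy.
  ∂Q/∂x = 2*x + 2
  ∂P/∂y = 4*x
  integrand = ∂Q/∂x - ∂P/∂y = 2 - 2*x.
Integrating over R: integral_0^1 integral_0^1 (2 - 2*x) dx dy = 1.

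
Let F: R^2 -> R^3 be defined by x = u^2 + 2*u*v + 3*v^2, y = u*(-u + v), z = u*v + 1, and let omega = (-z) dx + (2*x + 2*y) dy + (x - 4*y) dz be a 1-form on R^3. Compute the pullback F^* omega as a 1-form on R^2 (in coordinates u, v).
F^* omega = (-9*u^2*v - 10*u*v^2 - 2*u + 9*v^3 - 2*v) du + (5*u^3 + 2*u^2*v + 3*u*v^2 - 2*u - 6*v) dv

Using F^*(f dg) = (f ∘ F) d(g ∘ F), substitute each coordinate x_i by F_i(u, v) in f_i, and replace dx_i by d F_i = (∂F_i/∂u) du + (∂F_i/∂v) dv.
  For the x component: f_1(F) = -u*v - 1; d F_1 = (2*u + 2*v) du + (2*u + 6*v) dv
  For the y component: f_2(F) = 6*v*(u + v); d F_2 = (-2*u + v) du + (u) dv
  For the z component: f_3(F) = 5*u^2 - 2*u*v + 3*v^2; d F_3 = (v) du + (u) dv
Combining and collecting du, dv coefficients:
  coeff of du: -9*u^2*v - 10*u*v^2 - 2*u + 9*v^3 - 2*v
  coeff of dv: 5*u^3 + 2*u^2*v + 3*u*v^2 - 2*u - 6*v
F^* omega = (-9*u^2*v - 10*u*v^2 - 2*u + 9*v^3 - 2*v) du + (5*u^3 + 2*u^2*v + 3*u*v^2 - 2*u - 6*v) dv.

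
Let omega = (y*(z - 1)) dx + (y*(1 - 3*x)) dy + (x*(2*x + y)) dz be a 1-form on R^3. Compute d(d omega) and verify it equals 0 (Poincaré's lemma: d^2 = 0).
d(d omega) = 0

Step 1: d omega = sum_{i<j} (∂f_j/∂x_i - ∂f_i/∂x_j) dx_i ∧ dx_j:
  coeff of dx ∧ dy: -3*y - z + 1
  coeff of dx ∧ dz: 4*x
  coeff of dy ∧ dz: x
Step 2: Apply d again to each 2-form coefficient. The only possible 3-form in R^3 is dx ∧ dy ∧ dz, with coefficient
  ∂(coeff of dy∧dz)/∂x - ∂(coeff of dx∧dz)/∂y + ∂(coeff of dx∧dy)/∂z
  = ∂/∂x (x) - ∂/∂y (4*x) + ∂/∂z (-3*y - z + 1).
Each of these terms simplifies to sums of mixed partials that cancel in pairs. The result is 0 (by equality of mixed partials for smooth functions — Schwarz / Clairaut).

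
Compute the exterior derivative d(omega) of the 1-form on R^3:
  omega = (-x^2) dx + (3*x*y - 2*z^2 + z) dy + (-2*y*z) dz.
d(omega) = (3*y) dx ∧ dy + (2*z - 1) dy ∧ dz

For a 1-form omega = sum_i f_i dx_i, the exterior derivative is
  d(omega) = sum_{i < j} (∂f_j/∂x_i - ∂f_i/∂x_j) dx_i ∧ dx_j.
  coefficient of dx ∧ dy: ∂f_2/∂x - ∂f_1/∂y = ∂(3*x*y - 2*z^2 + z)/∂x - ∂(-x^2)/∂y = 3*y
  coefficient of dy ∧ dz: ∂f_3/∂y - ∂f_2/∂z = ∂(-2*y*z)/∂y - ∂(3*x*y - 2*z^2 + z)/∂z = 2*z - 1
Assembling: d(omega) = (3*y) dx ∧ dy + (2*z - 1) dy ∧ dz.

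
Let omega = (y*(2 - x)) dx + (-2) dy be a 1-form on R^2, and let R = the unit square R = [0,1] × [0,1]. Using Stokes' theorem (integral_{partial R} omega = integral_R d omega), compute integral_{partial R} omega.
integral_(partial R) omega = -3/2

Stokes: integral_partial_R omega = integral_R d omega with d omega = (∂Q/∂x - ∂P/∂y) dx ∧ dy.
  ∂Q/∂x = 0
  ∂P/∂y = 2 - x
  integrand = ∂Q/∂x - ∂P/∂y = x - 2.
Integrating over R: integral_0^1 integral_0^1 (x - 2) dx dy = -3/2.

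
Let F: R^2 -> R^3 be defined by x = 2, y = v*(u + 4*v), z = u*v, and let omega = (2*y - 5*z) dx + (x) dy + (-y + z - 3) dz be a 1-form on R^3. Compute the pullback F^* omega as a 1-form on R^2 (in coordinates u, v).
F^* omega = (-4*v^3 - v) du + (-4*u*v^2 - u + 16*v) dv

Using F^*(f dg) = (f ∘ F) d(g ∘ F), substitute each coordinate x_i by F_i(u, v) in f_i, and replace dx_i by d F_i = (∂F_i/∂u) du + (∂F_i/∂v) dv.
  For the x component: f_1(F) = v*(-3*u + 8*v); d F_1 = (0) du + (0) dv
  For the y component: f_2(F) = 2; d F_2 = (v) du + (u + 8*v) dv
  For the z component: f_3(F) = -4*v^2 - 3; d F_3 = (v) du + (u) dv
Combining and collecting du, dv coefficients:
  coeff of du: -4*v^3 - v
  coeff of dv: -4*u*v^2 - u + 16*v
F^* omega = (-4*v^3 - v) du + (-4*u*v^2 - u + 16*v) dv.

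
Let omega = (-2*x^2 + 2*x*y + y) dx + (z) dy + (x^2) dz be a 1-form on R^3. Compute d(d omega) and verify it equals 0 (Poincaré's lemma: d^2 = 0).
d(d omega) = 0

Step 1: d omega = sum_{i<j} (∂f_j/∂x_i - ∂f_i/∂x_j) dx_i ∧ dx_j:
  coeff of dx ∧ dy: -2*x - 1
  coeff of dx ∧ dz: 2*x
  coeff of dy ∧ dz: -1
Step 2: Apply d again to each 2-form coefficient. The only possible 3-form in R^3 is dx ∧ dy ∧ dz, with coefficient
  ∂(coeff of dy∧dz)/∂x - ∂(coeff of dx∧dz)/∂y + ∂(coeff of dx∧dy)/∂z
  = ∂/∂x (-1) - ∂/∂y (2*x) + ∂/∂z (-2*x - 1).
Each of these terms simplifies to sums of mixed partials that cancel in pairs. The result is 0 (by equality of mixed partials for smooth functions — Schwarz / Clairaut).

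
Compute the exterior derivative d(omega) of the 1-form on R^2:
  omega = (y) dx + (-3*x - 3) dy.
d(omega) = (-4) dx ∧ dy

For a 1-form omega = sum_i f_i dx_i, the exterior derivative is
  d(omega) = sum_{i < j} (∂f_j/∂x_i - ∂f_i/∂x_j) dx_i ∧ dx_j.
  coefficient of dx ∧ dy: ∂f_2/∂x - ∂f_1/∂y = ∂(-3*x - 3)/∂x - ∂(y)/∂y = -4
Assembling: d(omega) = (-4) dx ∧ dy.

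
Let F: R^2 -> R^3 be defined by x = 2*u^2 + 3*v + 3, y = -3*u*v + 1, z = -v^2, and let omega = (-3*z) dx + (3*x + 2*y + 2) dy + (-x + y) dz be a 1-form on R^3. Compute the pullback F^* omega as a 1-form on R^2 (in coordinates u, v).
F^* omega = (3*v*(-6*u^2 + 10*u*v - 9*v - 13)) du + (-18*u^3 + 22*u^2*v + 6*u*v^2 - 27*u*v - 39*u + 15*v^2 + 4*v) dv

Using F^*(f dg) = (f ∘ F) d(g ∘ F), substitute each coordinate x_i by F_i(u, v) in f_i, and replace dx_i by d F_i = (∂F_i/∂u) du + (∂F_i/∂v) dv.
  For the x component: f_1(F) = 3*v^2; d F_1 = (4*u) du + (3) dv
  For the y component: f_2(F) = 6*u^2 - 6*u*v + 9*v + 13; d F_2 = (-3*v) du + (-3*u) dv
  For the z component: f_3(F) = -2*u^2 - 3*u*v - 3*v - 2; d F_3 = (0) du + (-2*v) dv
Combining and collecting du, dv coefficients:
  coeff of du: 3*v*(-6*u^2 + 10*u*v - 9*v - 13)
  coeff of dv: -18*u^3 + 22*u^2*v + 6*u*v^2 - 27*u*v - 39*u + 15*v^2 + 4*v
F^* omega = (3*v*(-6*u^2 + 10*u*v - 9*v - 13)) du + (-18*u^3 + 22*u^2*v + 6*u*v^2 - 27*u*v - 39*u + 15*v^2 + 4*v) dv.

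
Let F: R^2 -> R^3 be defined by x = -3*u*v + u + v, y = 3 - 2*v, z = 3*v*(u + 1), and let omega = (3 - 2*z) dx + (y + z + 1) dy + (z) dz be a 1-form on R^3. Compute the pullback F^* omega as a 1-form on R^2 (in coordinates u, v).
F^* omega = (27*u*v^2 - 6*u*v + 27*v^2 - 15*v + 3) du + (27*u^2*v + 24*u*v - 9*u + v - 5) dv

Using F^*(f dg) = (f ∘ F) d(g ∘ F), substitute each coordinate x_i by F_i(u, v) in f_i, and replace dx_i by d F_i = (∂F_i/∂u) du + (∂F_i/∂v) dv.
  For the x component: f_1(F) = -6*u*v - 6*v + 3; d F_1 = (1 - 3*v) du + (1 - 3*u) dv
  For the y component: f_2(F) = 3*u*v + v + 4; d F_2 = (0) du + (-2) dv
  For the z component: f_3(F) = 3*v*(u + 1); d F_3 = (3*v) du + (3*u + 3) dv
Combining and collecting du, dv coefficients:
  coeff of du: 27*u*v^2 - 6*u*v + 27*v^2 - 15*v + 3
  coeff of dv: 27*u^2*v + 24*u*v - 9*u + v - 5
F^* omega = (27*u*v^2 - 6*u*v + 27*v^2 - 15*v + 3) du + (27*u^2*v + 24*u*v - 9*u + v - 5) dv.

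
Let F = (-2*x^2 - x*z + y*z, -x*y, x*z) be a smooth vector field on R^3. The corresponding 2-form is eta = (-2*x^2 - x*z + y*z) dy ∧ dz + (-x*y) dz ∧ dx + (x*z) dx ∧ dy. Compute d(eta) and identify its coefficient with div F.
d(eta) = (-4*x - z) dx ∧ dy ∧ dz; div F = -4*x - z

For a 2-form in R^3 of the form above, applying d gives a 3-form with coefficient ∂P/∂x + ∂Q/∂y + ∂R/∂z:
  ∂P/∂x = -4*x - z
  ∂Q/∂y = -x
  ∂R/∂z = x
Sum = -4*x - z, which is exactly div F.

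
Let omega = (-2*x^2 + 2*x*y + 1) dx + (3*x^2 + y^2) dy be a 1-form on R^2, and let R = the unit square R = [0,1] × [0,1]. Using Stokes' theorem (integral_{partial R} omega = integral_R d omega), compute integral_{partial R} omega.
integral_(partial R) omega = 2

Stokes: integral_partial_R omega = integral_R d omega with d omega = (∂Q/∂x - ∂P/∂y) dx ∧ dy.
  ∂Q/∂x = 6*x
  ∂P/∂y = 2*x
  integrand = ∂Q/∂x - ∂P/∂y = 4*x.
Integrating over R: integral_0^1 integral_0^1 (4*x) dx dy = 2.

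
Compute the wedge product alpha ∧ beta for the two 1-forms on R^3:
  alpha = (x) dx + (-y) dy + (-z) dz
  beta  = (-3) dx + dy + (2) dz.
alpha ∧ beta = (x - 3*y) dx ∧ dy + (2*x - 3*z) dx ∧ dz + (-2*y + z) dy ∧ dz

Distribute the wedge, using dx_i ∧ dx_j = -dx_j ∧ dx_i and dx_i ∧ dx_i = 0. For each pair (i, j) with i < j, the coefficient of dx_i ∧ dx_j in alpha ∧ beta is (alpha_i * beta_j - alpha_j * beta_i). Collecting: alpha ∧ beta = (x - 3*y) dx ∧ dy + (2*x - 3*z) dx ∧ dz + (-2*y + z) dy ∧ dz.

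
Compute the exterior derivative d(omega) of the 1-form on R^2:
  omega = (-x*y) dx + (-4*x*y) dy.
d(omega) = (x - 4*y) dx ∧ dy

For a 1-form omega = sum_i f_i dx_i, the exterior derivative is
  d(omega) = sum_{i < j} (∂f_j/∂x_i - ∂f_i/∂x_j) dx_i ∧ dx_j.
  coefficient of dx ∧ dy: ∂f_2/∂x - ∂f_1/∂y = ∂(-4*x*y)/∂x - ∂(-x*y)/∂y = x - 4*y
Assembling: d(omega) = (x - 4*y) dx ∧ dy.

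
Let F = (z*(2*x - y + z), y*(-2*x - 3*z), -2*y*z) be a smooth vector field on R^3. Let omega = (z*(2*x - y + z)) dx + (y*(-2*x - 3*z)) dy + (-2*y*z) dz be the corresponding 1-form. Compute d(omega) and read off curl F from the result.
d(omega) = (3*y - 2*z) dy ∧ dz + (2*x - y + 2*z) dz ∧ dx + (-2*y + z) dx ∧ dy; curl F = (3*y - 2*z, 2*x - y + 2*z, -2*y + z)

d omega = sum_{i<j} (∂f_j/∂x_i - ∂f_i/∂x_j) dx_i ∧ dx_j. Under the identification (dy ∧ dz, dz ∧ dx, dx ∧ dy) ↔ (e_x, e_y, e_z), the coefficients are exactly the components of curl F. Compute:
  ∂R/∂y - ∂Q/∂z = (-2*z) - (-3*y) = 3*y - 2*z
  ∂P/∂z - ∂R/∂x = (2*x - y + 2*z) - (0) = 2*x - y + 2*z
  ∂Q/∂x - ∂P/∂y = (-2*y) - (-z) = -2*y + z.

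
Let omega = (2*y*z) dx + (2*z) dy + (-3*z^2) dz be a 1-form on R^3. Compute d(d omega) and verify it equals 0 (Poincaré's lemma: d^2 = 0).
d(d omega) = 0

Step 1: d omega = sum_{i<j} (∂f_j/∂x_i - ∂f_i/∂x_j) dx_i ∧ dx_j:
  coeff of dx ∧ dy: -2*z
  coeff of dx ∧ dz: -2*y
  coeff of dy ∧ dz: -2
Step 2: Apply d again to each 2-form coefficient. The only possible 3-form in R^3 is dx ∧ dy ∧ dz, with coefficient
  ∂(coeff of dy∧dz)/∂x - ∂(coeff of dx∧dz)/∂y + ∂(coeff of dx∧dy)/∂z
  = ∂/∂x (-2) - ∂/∂y (-2*y) + ∂/∂z (-2*z).
Each of these terms simplifies to sums of mixed partials that cancel in pairs. The result is 0 (by equality of mixed partials for smooth functions — Schwarz / Clairaut).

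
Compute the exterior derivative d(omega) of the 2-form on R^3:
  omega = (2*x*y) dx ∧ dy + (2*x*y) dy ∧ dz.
d(omega) = (2*y) dx ∧ dy ∧ dz

For a 2-form omega = sum_{i<j} g_{ij} dx_i ∧ dx_j, the exterior derivative is
  d(omega) = sum_{i<j} d(g_{ij}) ∧ dx_i ∧ dx_j = sum_{i<j, k} (∂g_{ij}/∂x_k) dx_k ∧ dx_i ∧ dx_j.
Expand each term, using dx_k ∧ dx_i ∧ dx_j = sgn(permutation) dx_{(a)} ∧ dx_{(b)} ∧ dx_{(c)} with (a < b < c) sorted:
  d(2*x*y) includes (∂/∂x)(2*x*y) dx = (2*y) dx, which multiplied by dy ∧ dz gives (2*y) dx ∧ dy ∧ dz
Collecting like 3-forms: d(omega) = (2*y) dx ∧ dy ∧ dz.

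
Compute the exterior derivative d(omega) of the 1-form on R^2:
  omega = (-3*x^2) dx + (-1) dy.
d(omega) = 0

For a 1-form omega = sum_i f_i dx_i, the exterior derivative is
  d(omega) = sum_{i < j} (∂f_j/∂x_i - ∂f_i/∂x_j) dx_i ∧ dx_j.

Assembling: d(omega) = 0.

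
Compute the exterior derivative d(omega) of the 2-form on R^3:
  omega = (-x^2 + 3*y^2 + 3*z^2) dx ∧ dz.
d(omega) = (-6*y) dx ∧ dy ∧ dz

For a 2-form omega = sum_{i<j} g_{ij} dx_i ∧ dx_j, the exterior derivative is
  d(omega) = sum_{i<j} d(g_{ij}) ∧ dx_i ∧ dx_j = sum_{i<j, k} (∂g_{ij}/∂x_k) dx_k ∧ dx_i ∧ dx_j.
Expand each term, using dx_k ∧ dx_i ∧ dx_j = sgn(permutation) dx_{(a)} ∧ dx_{(b)} ∧ dx_{(c)} with (a < b < c) sorted:
  d(-x^2 + 3*y^2 + 3*z^2) includes (∂/∂y)(-x^2 + 3*y^2 + 3*z^2) dy = (6*y) dy, which multiplied by dx ∧ dz gives (-6*y) dx ∧ dy ∧ dz
Collecting like 3-forms: d(omega) = (-6*y) dx ∧ dy ∧ dz.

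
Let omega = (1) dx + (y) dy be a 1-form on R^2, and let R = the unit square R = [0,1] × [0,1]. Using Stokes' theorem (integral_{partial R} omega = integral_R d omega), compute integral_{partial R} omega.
integral_(partial R) omega = 0

Stokes: integral_partial_R omega = integral_R d omega with d omega = (∂Q/∂x - ∂P/∂y) dx ∧ dy.
  ∂Q/∂x = 0
  ∂P/∂y = 0
  integrand = ∂Q/∂x - ∂P/∂y = 0.
Integrating over R: integral_0^1 integral_0^1 (0) dx dy = 0.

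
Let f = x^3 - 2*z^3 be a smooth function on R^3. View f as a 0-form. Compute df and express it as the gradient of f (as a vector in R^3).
df = (3*x^2) dx + (0) dy + (-6*z^2) dz; grad f = (3*x^2, 0, -6*z^2)

For a 0-form f, d f = (∂f/∂x) dx + (∂f/∂y) dy + (∂f/∂z) dz. The components of the vector representation are exactly the entries of grad f in Cartesian coordinates:
  ∂f/∂x = 3*x^2
  ∂f/∂y = 0
  ∂f/∂z = -6*z^2.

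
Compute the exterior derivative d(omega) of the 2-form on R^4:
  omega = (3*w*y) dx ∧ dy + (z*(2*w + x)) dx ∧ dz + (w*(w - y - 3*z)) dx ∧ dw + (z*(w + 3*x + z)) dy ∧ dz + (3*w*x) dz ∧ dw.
d(omega) = (w + 3*y) dx ∧ dy ∧ dw + (6*w + 2*z) dx ∧ dz ∧ dw + (3*z) dx ∧ dy ∧ dz + (z) dy ∧ dz ∧ dw

For a 2-form omega = sum_{i<j} g_{ij} dx_i ∧ dx_j, the exterior derivative is
  d(omega) = sum_{i<j} d(g_{ij}) ∧ dx_i ∧ dx_j = sum_{i<j, k} (∂g_{ij}/∂x_k) dx_k ∧ dx_i ∧ dx_j.
Expand each term, using dx_k ∧ dx_i ∧ dx_j = sgn(permutation) dx_{(a)} ∧ dx_{(b)} ∧ dx_{(c)} with (a < b < c) sorted:
  d(3*w*y) includes (∂/∂w)(3*w*y) dw = (3*y) dw, which multiplied by dx ∧ dy gives (3*y) dx ∧ dy ∧ dw
  d(z*(2*w + x)) includes (∂/∂w)(z*(2*w + x)) dw = (2*z) dw, which multiplied by dx ∧ dz gives (2*z) dx ∧ dz ∧ dw
  d(w*(w - y - 3*z)) includes (∂/∂y)(w*(w - y - 3*z)) dy = (-w) dy, which multiplied by dx ∧ dw gives (w) dx ∧ dy ∧ dw
  d(w*(w - y - 3*z)) includes (∂/∂z)(w*(w - y - 3*z)) dz = (-3*w) dz, which multiplied by dx ∧ dw gives (3*w) dx ∧ dz ∧ dw
  d(z*(w + 3*x + z)) includes (∂/∂x)(z*(w + 3*x + z)) dx = (3*z) dx, which multiplied by dy ∧ dz gives (3*z) dx ∧ dy ∧ dz
  d(z*(w + 3*x + z)) includes (∂/∂w)(z*(w + 3*x + z)) dw = (z) dw, which multiplied by dy ∧ dz gives (z) dy ∧ dz ∧ dw
  d(3*w*x) includes (∂/∂x)(3*w*x) dx = (3*w) dx, which multiplied by dz ∧ dw gives (3*w) dx ∧ dz ∧ dw
Collecting like 3-forms: d(omega) = (w + 3*y) dx ∧ dy ∧ dw + (6*w + 2*z) dx ∧ dz ∧ dw + (3*z) dx ∧ dy ∧ dz + (z) dy ∧ dz ∧ dw.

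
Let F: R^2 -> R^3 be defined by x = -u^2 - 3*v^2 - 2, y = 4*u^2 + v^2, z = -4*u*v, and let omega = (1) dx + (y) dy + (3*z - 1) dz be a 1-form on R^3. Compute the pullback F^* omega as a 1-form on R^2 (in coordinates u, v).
F^* omega = (32*u^3 + 56*u*v^2 - 2*u + 4*v) du + (56*u^2*v + 4*u + 2*v^3 - 6*v) dv

Using F^*(f dg) = (f ∘ F) d(g ∘ F), substitute each coordinate x_i by F_i(u, v) in f_i, and replace dx_i by d F_i = (∂F_i/∂u) du + (∂F_i/∂v) dv.
  For the x component: f_1(F) = 1; d F_1 = (-2*u) du + (-6*v) dv
  For the y component: f_2(F) = 4*u^2 + v^2; d F_2 = (8*u) du + (2*v) dv
  For the z component: f_3(F) = -12*u*v - 1; d F_3 = (-4*v) du + (-4*u) dv
Combining and collecting du, dv coefficients:
  coeff of du: 32*u^3 + 56*u*v^2 - 2*u + 4*v
  coeff of dv: 56*u^2*v + 4*u + 2*v^3 - 6*v
F^* omega = (32*u^3 + 56*u*v^2 - 2*u + 4*v) du + (56*u^2*v + 4*u + 2*v^3 - 6*v) dv.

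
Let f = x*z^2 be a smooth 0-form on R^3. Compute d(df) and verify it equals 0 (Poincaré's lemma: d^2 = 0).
d(df) = 0

Step 1: df = sum_i (∂f/∂x_i) dx_i = (z^2) dx + (0) dy + (2*x*z) dz.
Step 2: Apply d again. Using the 1-form formula, the coefficient of dx ∧ dy in d(df) is ∂^2 f/∂x ∂y - ∂^2 f/∂y ∂x = (0) - (0) = 0 (equality of mixed partials for smooth f).
Similarly for dx ∧ dz and dy ∧ dz — all coefficients vanish. So d(df) = 0.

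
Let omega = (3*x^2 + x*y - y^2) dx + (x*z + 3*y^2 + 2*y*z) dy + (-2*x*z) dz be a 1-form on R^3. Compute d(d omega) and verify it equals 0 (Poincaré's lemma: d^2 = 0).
d(d omega) = 0

Step 1: d omega = sum_{i<j} (∂f_j/∂x_i - ∂f_i/∂x_j) dx_i ∧ dx_j:
  coeff of dx ∧ dy: -x + 2*y + z
  coeff of dx ∧ dz: -2*z
  coeff of dy ∧ dz: -x - 2*y
Step 2: Apply d again to each 2-form coefficient. The only possible 3-form in R^3 is dx ∧ dy ∧ dz, with coefficient
  ∂(coeff of dy∧dz)/∂x - ∂(coeff of dx∧dz)/∂y + ∂(coeff of dx∧dy)/∂z
  = ∂/∂x (-x - 2*y) - ∂/∂y (-2*z) + ∂/∂z (-x + 2*y + z).
Each of these terms simplifies to sums of mixed partials that cancel in pairs. The result is 0 (by equality of mixed partials for smooth functions — Schwarz / Clairaut).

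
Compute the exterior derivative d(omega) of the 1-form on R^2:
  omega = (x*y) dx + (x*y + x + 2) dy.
d(omega) = (-x + y + 1) dx ∧ dy

For a 1-form omega = sum_i f_i dx_i, the exterior derivative is
  d(omega) = sum_{i < j} (∂f_j/∂x_i - ∂f_i/∂x_j) dx_i ∧ dx_j.
  coefficient of dx ∧ dy: ∂f_2/∂x - ∂f_1/∂y = ∂(x*y + x + 2)/∂x - ∂(x*y)/∂y = -x + y + 1
Assembling: d(omega) = (-x + y + 1) dx ∧ dy.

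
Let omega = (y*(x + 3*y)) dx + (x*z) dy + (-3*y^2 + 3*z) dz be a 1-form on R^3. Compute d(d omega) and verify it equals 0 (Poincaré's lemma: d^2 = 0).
d(d omega) = 0

Step 1: d omega = sum_{i<j} (∂f_j/∂x_i - ∂f_i/∂x_j) dx_i ∧ dx_j:
  coeff of dx ∧ dy: -x - 6*y + z
  coeff of dx ∧ dz: 0
  coeff of dy ∧ dz: -x - 6*y
Step 2: Apply d again to each 2-form coefficient. The only possible 3-form in R^3 is dx ∧ dy ∧ dz, with coefficient
  ∂(coeff of dy∧dz)/∂x - ∂(coeff of dx∧dz)/∂y + ∂(coeff of dx∧dy)/∂z
  = ∂/∂x (-x - 6*y) - ∂/∂y (0) + ∂/∂z (-x - 6*y + z).
Each of these terms simplifies to sums of mixed partials that cancel in pairs. The result is 0 (by equality of mixed partials for smooth functions — Schwarz / Clairaut).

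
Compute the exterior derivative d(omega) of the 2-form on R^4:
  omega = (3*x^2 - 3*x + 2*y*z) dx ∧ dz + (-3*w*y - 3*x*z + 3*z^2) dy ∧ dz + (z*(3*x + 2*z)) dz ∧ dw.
d(omega) = (-5*z) dx ∧ dy ∧ dz + (-3*y) dy ∧ dz ∧ dw + (3*z) dx ∧ dz ∧ dw

For a 2-form omega = sum_{i<j} g_{ij} dx_i ∧ dx_j, the exterior derivative is
  d(omega) = sum_{i<j} d(g_{ij}) ∧ dx_i ∧ dx_j = sum_{i<j, k} (∂g_{ij}/∂x_k) dx_k ∧ dx_i ∧ dx_j.
Expand each term, using dx_k ∧ dx_i ∧ dx_j = sgn(permutation) dx_{(a)} ∧ dx_{(b)} ∧ dx_{(c)} with (a < b < c) sorted:
  d(3*x^2 - 3*x + 2*y*z) includes (∂/∂y)(3*x^2 - 3*x + 2*y*z) dy = (2*z) dy, which multiplied by dx ∧ dz gives (-2*z) dx ∧ dy ∧ dz
  d(-3*w*y - 3*x*z + 3*z^2) includes (∂/∂x)(-3*w*y - 3*x*z + 3*z^2) dx = (-3*z) dx, which multiplied by dy ∧ dz gives (-3*z) dx ∧ dy ∧ dz
  d(-3*w*y - 3*x*z + 3*z^2) includes (∂/∂w)(-3*w*y - 3*x*z + 3*z^2) dw = (-3*y) dw, which multiplied by dy ∧ dz gives (-3*y) dy ∧ dz ∧ dw
  d(z*(3*x + 2*z)) includes (∂/∂x)(z*(3*x + 2*z)) dx = (3*z) dx, which multiplied by dz ∧ dw gives (3*z) dx ∧ dz ∧ dw
Collecting like 3-forms: d(omega) = (-5*z) dx ∧ dy ∧ dz + (-3*y) dy ∧ dz ∧ dw + (3*z) dx ∧ dz ∧ dw.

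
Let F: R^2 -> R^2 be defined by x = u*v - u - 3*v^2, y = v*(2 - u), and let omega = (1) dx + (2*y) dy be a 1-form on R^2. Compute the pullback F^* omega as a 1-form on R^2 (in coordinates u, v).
F^* omega = (2*u*v^2 - 4*v^2 + v - 1) du + (2*u^2*v - 8*u*v + u + 2*v) dv

Using F^*(f dg) = (f ∘ F) d(g ∘ F), substitute each coordinate x_i by F_i(u, v) in f_i, and replace dx_i by d F_i = (∂F_i/∂u) du + (∂F_i/∂v) dv.
  For the x component: f_1(F) = 1; d F_1 = (v - 1) du + (u - 6*v) dv
  For the y component: f_2(F) = 2*v*(2 - u); d F_2 = (-v) du + (2 - u) dv
Combining and collecting du, dv coefficients:
  coeff of du: 2*u*v^2 - 4*v^2 + v - 1
  coeff of dv: 2*u^2*v - 8*u*v + u + 2*v
F^* omega = (2*u*v^2 - 4*v^2 + v - 1) du + (2*u^2*v - 8*u*v + u + 2*v) dv.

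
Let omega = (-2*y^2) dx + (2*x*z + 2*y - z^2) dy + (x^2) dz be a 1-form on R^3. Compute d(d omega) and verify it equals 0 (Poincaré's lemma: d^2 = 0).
d(d omega) = 0

Step 1: d omega = sum_{i<j} (∂f_j/∂x_i - ∂f_i/∂x_j) dx_i ∧ dx_j:
  coeff of dx ∧ dy: 4*y + 2*z
  coeff of dx ∧ dz: 2*x
  coeff of dy ∧ dz: -2*x + 2*z
Step 2: Apply d again to each 2-form coefficient. The only possible 3-form in R^3 is dx ∧ dy ∧ dz, with coefficient
  ∂(coeff of dy∧dz)/∂x - ∂(coeff of dx∧dz)/∂y + ∂(coeff of dx∧dy)/∂z
  = ∂/∂x (-2*x + 2*z) - ∂/∂y (2*x) + ∂/∂z (4*y + 2*z).
Each of these terms simplifies to sums of mixed partials that cancel in pairs. The result is 0 (by equality of mixed partials for smooth functions — Schwarz / Clairaut).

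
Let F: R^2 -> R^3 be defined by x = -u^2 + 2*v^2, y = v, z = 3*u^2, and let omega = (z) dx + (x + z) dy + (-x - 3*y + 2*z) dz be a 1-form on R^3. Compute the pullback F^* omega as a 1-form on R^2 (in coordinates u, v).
F^* omega = (6*u*(6*u^2 - 2*v^2 - 3*v)) du + (12*u^2*v + 2*u^2 + 2*v^2) dv

Using F^*(f dg) = (f ∘ F) d(g ∘ F), substitute each coordinate x_i by F_i(u, v) in f_i, and replace dx_i by d F_i = (∂F_i/∂u) du + (∂F_i/∂v) dv.
  For the x component: f_1(F) = 3*u^2; d F_1 = (-2*u) du + (4*v) dv
  For the y component: f_2(F) = 2*u^2 + 2*v^2; d F_2 = (0) du + (1) dv
  For the z component: f_3(F) = 7*u^2 - 2*v^2 - 3*v; d F_3 = (6*u) du + (0) dv
Combining and collecting du, dv coefficients:
  coeff of du: 6*u*(6*u^2 - 2*v^2 - 3*v)
  coeff of dv: 12*u^2*v + 2*u^2 + 2*v^2
F^* omega = (6*u*(6*u^2 - 2*v^2 - 3*v)) du + (12*u^2*v + 2*u^2 + 2*v^2) dv.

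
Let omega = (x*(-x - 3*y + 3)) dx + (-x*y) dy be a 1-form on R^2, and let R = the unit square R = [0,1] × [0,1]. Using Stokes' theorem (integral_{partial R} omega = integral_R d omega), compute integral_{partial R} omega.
integral_(partial R) omega = 1

Stokes: integral_partial_R omega = integral_R d omega with d omega = (∂Q/∂x - ∂P/∂y) dx ∧ dy.
  ∂Q/∂x = -y
  ∂P/∂y = -3*x
  integrand = ∂Q/∂x - ∂P/∂y = 3*x - y.
Integrating over R: integral_0^1 integral_0^1 (3*x - y) dx dy = 1.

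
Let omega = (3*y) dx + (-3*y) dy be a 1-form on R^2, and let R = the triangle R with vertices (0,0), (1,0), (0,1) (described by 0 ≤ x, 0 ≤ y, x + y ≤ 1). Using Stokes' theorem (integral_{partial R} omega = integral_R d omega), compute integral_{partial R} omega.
integral_(partial R) omega = -3/2

Stokes: integral_partial_R omega = integral_R d omega with d omega = (∂Q/∂x - ∂P/∂y) dx ∧ dy.
  ∂Q/∂x = 0
  ∂P/∂y = 3
  integrand = ∂Q/∂x - ∂P/∂y = -3.
Integrating over R: integral_0^1 integral_0^{1-x} (-3) dy dx = -3/2.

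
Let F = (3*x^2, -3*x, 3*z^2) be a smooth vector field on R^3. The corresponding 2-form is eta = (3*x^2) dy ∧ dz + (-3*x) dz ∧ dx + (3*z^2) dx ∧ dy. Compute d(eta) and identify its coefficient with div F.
d(eta) = (6*x + 6*z) dx ∧ dy ∧ dz; div F = 6*x + 6*z

For a 2-form in R^3 of the form above, applying d gives a 3-form with coefficient ∂P/∂x + ∂Q/∂y + ∂R/∂z:
  ∂P/∂x = 6*x
  ∂Q/∂y = 0
  ∂R/∂z = 6*z
Sum = 6*x + 6*z, which is exactly div F.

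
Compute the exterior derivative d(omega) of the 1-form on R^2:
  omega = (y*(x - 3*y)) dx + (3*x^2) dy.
d(omega) = (5*x + 6*y) dx ∧ dy

For a 1-form omega = sum_i f_i dx_i, the exterior derivative is
  d(omega) = sum_{i < j} (∂f_j/∂x_i - ∂f_i/∂x_j) dx_i ∧ dx_j.
  coefficient of dx ∧ dy: ∂f_2/∂x - ∂f_1/∂y = ∂(3*x^2)/∂x - ∂(y*(x - 3*y))/∂y = 5*x + 6*y
Assembling: d(omega) = (5*x + 6*y) dx ∧ dy.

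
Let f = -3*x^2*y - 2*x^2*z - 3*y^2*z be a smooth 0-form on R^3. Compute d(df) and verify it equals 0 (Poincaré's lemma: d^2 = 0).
d(df) = 0

Step 1: df = sum_i (∂f/∂x_i) dx_i = (2*x*(-3*y - 2*z)) dx + (-3*x^2 - 6*y*z) dy + (-2*x^2 - 3*y^2) dz.
Step 2: Apply d again. Using the 1-form formula, the coefficient of dx ∧ dy in d(df) is ∂^2 f/∂x ∂y - ∂^2 f/∂y ∂x = (-6*x) - (-6*x) = 0 (equality of mixed partials for smooth f).
Similarly for dx ∧ dz and dy ∧ dz — all coefficients vanish. So d(df) = 0.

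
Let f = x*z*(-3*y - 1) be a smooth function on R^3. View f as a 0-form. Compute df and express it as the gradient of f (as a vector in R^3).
df = (z*(-3*y - 1)) dx + (-3*x*z) dy + (x*(-3*y - 1)) dz; grad f = (z*(-3*y - 1), -3*x*z, x*(-3*y - 1))

For a 0-form f, d f = (∂f/∂x) dx + (∂f/∂y) dy + (∂f/∂z) dz. The components of the vector representation are exactly the entries of grad f in Cartesian coordinates:
  ∂f/∂x = z*(-3*y - 1)
  ∂f/∂y = -3*x*z
  ∂f/∂z = x*(-3*y - 1).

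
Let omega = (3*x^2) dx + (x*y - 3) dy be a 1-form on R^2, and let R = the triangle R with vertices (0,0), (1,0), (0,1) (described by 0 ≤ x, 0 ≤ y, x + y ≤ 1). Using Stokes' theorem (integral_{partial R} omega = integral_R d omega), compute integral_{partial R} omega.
integral_(partial R) omega = 1/6

Stokes: integral_partial_R omega = integral_R d omega with d omega = (∂Q/∂x - ∂P/∂y) dx ∧ dy.
  ∂Q/∂x = y
  ∂P/∂y = 0
  integrand = ∂Q/∂x - ∂P/∂y = y.
Integrating over R: integral_0^1 integral_0^{1-x} (y) dy dx = 1/6.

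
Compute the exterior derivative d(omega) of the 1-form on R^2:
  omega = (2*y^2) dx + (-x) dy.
d(omega) = (-4*y - 1) dx ∧ dy

For a 1-form omega = sum_i f_i dx_i, the exterior derivative is
  d(omega) = sum_{i < j} (∂f_j/∂x_i - ∂f_i/∂x_j) dx_i ∧ dx_j.
  coefficient of dx ∧ dy: ∂f_2/∂x - ∂f_1/∂y = ∂(-x)/∂x - ∂(2*y^2)/∂y = -4*y - 1
Assembling: d(omega) = (-4*y - 1) dx ∧ dy.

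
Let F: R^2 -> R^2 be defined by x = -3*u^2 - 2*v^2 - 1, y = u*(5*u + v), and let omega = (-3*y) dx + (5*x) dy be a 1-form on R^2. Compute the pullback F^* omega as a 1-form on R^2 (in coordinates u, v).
F^* omega = (-60*u^3 + 3*u^2*v - 100*u*v^2 - 50*u - 10*v^3 - 5*v) du + (u*(-15*u^2 + 60*u*v + 2*v^2 - 5)) dv

Using F^*(f dg) = (f ∘ F) d(g ∘ F), substitute each coordinate x_i by F_i(u, v) in f_i, and replace dx_i by d F_i = (∂F_i/∂u) du + (∂F_i/∂v) dv.
  For the x component: f_1(F) = 3*u*(-5*u - v); d F_1 = (-6*u) du + (-4*v) dv
  For the y component: f_2(F) = -15*u^2 - 10*v^2 - 5; d F_2 = (10*u + v) du + (u) dv
Combining and collecting du, dv coefficients:
  coeff of du: -60*u^3 + 3*u^2*v - 100*u*v^2 - 50*u - 10*v^3 - 5*v
  coeff of dv: u*(-15*u^2 + 60*u*v + 2*v^2 - 5)
F^* omega = (-60*u^3 + 3*u^2*v - 100*u*v^2 - 50*u - 10*v^3 - 5*v) du + (u*(-15*u^2 + 60*u*v + 2*v^2 - 5)) dv.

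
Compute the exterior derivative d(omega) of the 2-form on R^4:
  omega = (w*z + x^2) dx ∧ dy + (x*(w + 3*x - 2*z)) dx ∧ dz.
d(omega) = (w) dx ∧ dy ∧ dz + (z) dx ∧ dy ∧ dw + (x) dx ∧ dz ∧ dw

For a 2-form omega = sum_{i<j} g_{ij} dx_i ∧ dx_j, the exterior derivative is
  d(omega) = sum_{i<j} d(g_{ij}) ∧ dx_i ∧ dx_j = sum_{i<j, k} (∂g_{ij}/∂x_k) dx_k ∧ dx_i ∧ dx_j.
Expand each term, using dx_k ∧ dx_i ∧ dx_j = sgn(permutation) dx_{(a)} ∧ dx_{(b)} ∧ dx_{(c)} with (a < b < c) sorted:
  d(w*z + x^2) includes (∂/∂z)(w*z + x^2) dz = (w) dz, which multiplied by dx ∧ dy gives (w) dx ∧ dy ∧ dz
  d(w*z + x^2) includes (∂/∂w)(w*z + x^2) dw = (z) dw, which multiplied by dx ∧ dy gives (z) dx ∧ dy ∧ dw
  d(x*(w + 3*x - 2*z)) includes (∂/∂w)(x*(w + 3*x - 2*z)) dw = (x) dw, which multiplied by dx ∧ dz gives (x) dx ∧ dz ∧ dw
Collecting like 3-forms: d(omega) = (w) dx ∧ dy ∧ dz + (z) dx ∧ dy ∧ dw + (x) dx ∧ dz ∧ dw.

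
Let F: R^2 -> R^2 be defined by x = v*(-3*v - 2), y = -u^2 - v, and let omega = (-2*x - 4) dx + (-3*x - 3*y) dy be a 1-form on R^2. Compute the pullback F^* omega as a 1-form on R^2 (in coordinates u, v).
F^* omega = (6*u*(-u^2 - 3*v^2 - 3*v)) du + (-3*u^2 - 36*v^3 - 45*v^2 + 7*v + 8) dv

Using F^*(f dg) = (f ∘ F) d(g ∘ F), substitute each coordinate x_i by F_i(u, v) in f_i, and replace dx_i by d F_i = (∂F_i/∂u) du + (∂F_i/∂v) dv.
  For the x component: f_1(F) = 6*v^2 + 4*v - 4; d F_1 = (0) du + (-6*v - 2) dv
  For the y component: f_2(F) = 3*u^2 + 9*v^2 + 9*v; d F_2 = (-2*u) du + (-1) dv
Combining and collecting du, dv coefficients:
  coeff of du: 6*u*(-u^2 - 3*v^2 - 3*v)
  coeff of dv: -3*u^2 - 36*v^3 - 45*v^2 + 7*v + 8
F^* omega = (6*u*(-u^2 - 3*v^2 - 3*v)) du + (-3*u^2 - 36*v^3 - 45*v^2 + 7*v + 8) dv.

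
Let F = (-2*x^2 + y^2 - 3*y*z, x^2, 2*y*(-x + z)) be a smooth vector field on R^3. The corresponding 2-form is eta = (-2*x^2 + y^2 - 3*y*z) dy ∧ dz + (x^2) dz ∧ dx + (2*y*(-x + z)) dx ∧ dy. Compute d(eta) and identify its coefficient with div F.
d(eta) = (-4*x + 2*y) dx ∧ dy ∧ dz; div F = -4*x + 2*y

For a 2-form in R^3 of the form above, applying d gives a 3-form with coefficient ∂P/∂x + ∂Q/∂y + ∂R/∂z:
  ∂P/∂x = -4*x
  ∂Q/∂y = 0
  ∂R/∂z = 2*y
Sum = -4*x + 2*y, which is exactly div F.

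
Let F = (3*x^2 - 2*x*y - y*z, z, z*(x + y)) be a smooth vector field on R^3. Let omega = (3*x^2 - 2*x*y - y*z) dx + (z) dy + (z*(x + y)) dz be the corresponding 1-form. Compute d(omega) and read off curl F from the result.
d(omega) = (z - 1) dy ∧ dz + (-y - z) dz ∧ dx + (2*x + z) dx ∧ dy; curl F = (z - 1, -y - z, 2*x + z)

d omega = sum_{i<j} (∂f_j/∂x_i - ∂f_i/∂x_j) dx_i ∧ dx_j. Under the identification (dy ∧ dz, dz ∧ dx, dx ∧ dy) ↔ (e_x, e_y, e_z), the coefficients are exactly the components of curl F. Compute:
  ∂R/∂y - ∂Q/∂z = (z) - (1) = z - 1
  ∂P/∂z - ∂R/∂x = (-y) - (z) = -y - z
  ∂Q/∂x - ∂P/∂y = (0) - (-2*x - z) = 2*x + z.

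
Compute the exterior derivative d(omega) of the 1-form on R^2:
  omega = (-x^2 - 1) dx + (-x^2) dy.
d(omega) = (-2*x) dx ∧ dy

For a 1-form omega = sum_i f_i dx_i, the exterior derivative is
  d(omega) = sum_{i < j} (∂f_j/∂x_i - ∂f_i/∂x_j) dx_i ∧ dx_j.
  coefficient of dx ∧ dy: ∂f_2/∂x - ∂f_1/∂y = ∂(-x^2)/∂x - ∂(-x^2 - 1)/∂y = -2*x
Assembling: d(omega) = (-2*x) dx ∧ dy.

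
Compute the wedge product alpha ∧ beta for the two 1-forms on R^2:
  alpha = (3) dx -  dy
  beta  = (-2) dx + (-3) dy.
alpha ∧ beta = (-11) dx ∧ dy

Distribute the wedge, using dx_i ∧ dx_j = -dx_j ∧ dx_i and dx_i ∧ dx_i = 0. For each pair (i, j) with i < j, the coefficient of dx_i ∧ dx_j in alpha ∧ beta is (alpha_i * beta_j - alpha_j * beta_i). Collecting: alpha ∧ beta = (-11) dx ∧ dy.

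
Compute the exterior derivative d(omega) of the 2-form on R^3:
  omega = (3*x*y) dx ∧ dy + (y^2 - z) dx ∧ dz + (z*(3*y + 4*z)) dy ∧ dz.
d(omega) = (-2*y) dx ∧ dy ∧ dz

For a 2-form omega = sum_{i<j} g_{ij} dx_i ∧ dx_j, the exterior derivative is
  d(omega) = sum_{i<j} d(g_{ij}) ∧ dx_i ∧ dx_j = sum_{i<j, k} (∂g_{ij}/∂x_k) dx_k ∧ dx_i ∧ dx_j.
Expand each term, using dx_k ∧ dx_i ∧ dx_j = sgn(permutation) dx_{(a)} ∧ dx_{(b)} ∧ dx_{(c)} with (a < b < c) sorted:
  d(y^2 - z) includes (∂/∂y)(y^2 - z) dy = (2*y) dy, which multiplied by dx ∧ dz gives (-2*y) dx ∧ dy ∧ dz
Collecting like 3-forms: d(omega) = (-2*y) dx ∧ dy ∧ dz.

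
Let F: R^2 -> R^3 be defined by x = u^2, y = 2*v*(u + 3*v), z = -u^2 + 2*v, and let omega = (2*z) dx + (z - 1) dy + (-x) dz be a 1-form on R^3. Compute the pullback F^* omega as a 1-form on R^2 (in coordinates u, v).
F^* omega = (-2*u^3 - 2*u^2*v + 8*u*v + 4*v^2 - 2*v) du + (-2*u^3 - 12*u^2*v - 2*u^2 + 4*u*v - 2*u + 24*v^2 - 12*v) dv

Using F^*(f dg) = (f ∘ F) d(g ∘ F), substitute each coordinate x_i by F_i(u, v) in f_i, and replace dx_i by d F_i = (∂F_i/∂u) du + (∂F_i/∂v) dv.
  For the x component: f_1(F) = -2*u^2 + 4*v; d F_1 = (2*u) du + (0) dv
  For the y component: f_2(F) = -u^2 + 2*v - 1; d F_2 = (2*v) du + (2*u + 12*v) dv
  For the z component: f_3(F) = -u^2; d F_3 = (-2*u) du + (2) dv
Combining and collecting du, dv coefficients:
  coeff of du: -2*u^3 - 2*u^2*v + 8*u*v + 4*v^2 - 2*v
  coeff of dv: -2*u^3 - 12*u^2*v - 2*u^2 + 4*u*v - 2*u + 24*v^2 - 12*v
F^* omega = (-2*u^3 - 2*u^2*v + 8*u*v + 4*v^2 - 2*v) du + (-2*u^3 - 12*u^2*v - 2*u^2 + 4*u*v - 2*u + 24*v^2 - 12*v) dv.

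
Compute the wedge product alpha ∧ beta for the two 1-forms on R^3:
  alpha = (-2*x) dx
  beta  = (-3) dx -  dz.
alpha ∧ beta = (2*x) dx ∧ dz

Distribute the wedge, using dx_i ∧ dx_j = -dx_j ∧ dx_i and dx_i ∧ dx_i = 0. For each pair (i, j) with i < j, the coefficient of dx_i ∧ dx_j in alpha ∧ beta is (alpha_i * beta_j - alpha_j * beta_i). Collecting: alpha ∧ beta = (2*x) dx ∧ dz.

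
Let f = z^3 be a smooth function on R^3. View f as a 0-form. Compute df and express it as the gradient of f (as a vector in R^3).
df = (0) dx + (0) dy + (3*z^2) dz; grad f = (0, 0, 3*z^2)

For a 0-form f, d f = (∂f/∂x) dx + (∂f/∂y) dy + (∂f/∂z) dz. The components of the vector representation are exactly the entries of grad f in Cartesian coordinates:
  ∂f/∂x = 0
  ∂f/∂y = 0
  ∂f/∂z = 3*z^2.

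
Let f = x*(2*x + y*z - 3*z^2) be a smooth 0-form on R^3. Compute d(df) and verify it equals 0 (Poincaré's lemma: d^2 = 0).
d(df) = 0

Step 1: df = sum_i (∂f/∂x_i) dx_i = (4*x + y*z - 3*z^2) dx + (x*z) dy + (x*(y - 6*z)) dz.
Step 2: Apply d again. Using the 1-form formula, the coefficient of dx ∧ dy in d(df) is ∂^2 f/∂x ∂y - ∂^2 f/∂y ∂x = (z) - (z) = 0 (equality of mixed partials for smooth f).
Similarly for dx ∧ dz and dy ∧ dz — all coefficients vanish. So d(df) = 0.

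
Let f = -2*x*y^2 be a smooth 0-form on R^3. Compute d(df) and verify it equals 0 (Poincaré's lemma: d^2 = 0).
d(df) = 0

Step 1: df = sum_i (∂f/∂x_i) dx_i = (-2*y^2) dx + (-4*x*y) dy + (0) dz.
Step 2: Apply d again. Using the 1-form formula, the coefficient of dx ∧ dy in d(df) is ∂^2 f/∂x ∂y - ∂^2 f/∂y ∂x = (-4*y) - (-4*y) = 0 (equality of mixed partials for smooth f).
Similarly for dx ∧ dz and dy ∧ dz — all coefficients vanish. So d(df) = 0.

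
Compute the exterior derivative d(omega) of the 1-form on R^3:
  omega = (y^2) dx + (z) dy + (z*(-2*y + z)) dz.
d(omega) = (-2*y) dx ∧ dy + (-2*z - 1) dy ∧ dz

For a 1-form omega = sum_i f_i dx_i, the exterior derivative is
  d(omega) = sum_{i < j} (∂f_j/∂x_i - ∂f_i/∂x_j) dx_i ∧ dx_j.
  coefficient of dx ∧ dy: ∂f_2/∂x - ∂f_1/∂y = ∂(z)/∂x - ∂(y^2)/∂y = -2*y
  coefficient of dy ∧ dz: ∂f_3/∂y - ∂f_2/∂z = ∂(z*(-2*y + z))/∂y - ∂(z)/∂z = -2*z - 1
Assembling: d(omega) = (-2*y) dx ∧ dy + (-2*z - 1) dy ∧ dz.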